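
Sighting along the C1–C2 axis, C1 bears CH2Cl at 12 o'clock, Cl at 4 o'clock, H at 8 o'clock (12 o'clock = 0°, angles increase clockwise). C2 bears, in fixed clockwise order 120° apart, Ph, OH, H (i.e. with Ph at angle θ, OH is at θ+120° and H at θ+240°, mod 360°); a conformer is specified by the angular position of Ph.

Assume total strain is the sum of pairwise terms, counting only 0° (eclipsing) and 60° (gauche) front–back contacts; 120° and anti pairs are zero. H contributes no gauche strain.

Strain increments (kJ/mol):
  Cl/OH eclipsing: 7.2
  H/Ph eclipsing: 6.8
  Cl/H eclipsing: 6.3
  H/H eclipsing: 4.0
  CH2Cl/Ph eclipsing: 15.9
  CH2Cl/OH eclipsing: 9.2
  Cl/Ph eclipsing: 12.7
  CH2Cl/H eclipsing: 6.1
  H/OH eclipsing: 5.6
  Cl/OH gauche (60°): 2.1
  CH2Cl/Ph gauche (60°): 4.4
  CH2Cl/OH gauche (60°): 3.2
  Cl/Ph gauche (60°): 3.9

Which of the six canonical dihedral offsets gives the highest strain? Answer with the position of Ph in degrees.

Ph at 0° (eclipsed): CH2Cl(0°)/Ph(0°) eclipsed 15.9; Cl(120°)/OH(120°) eclipsed 7.2; H(240°)/H(240°) eclipsed 4.0 → 27.1 kJ/mol.
Ph at 60° (staggered): CH2Cl(0°)/Ph(60°) gauche 4.4; Cl(120°)/Ph(60°) gauche 3.9; Cl(120°)/OH(180°) gauche 2.1 → 10.4 kJ/mol.
Ph at 120° (eclipsed): CH2Cl(0°)/H(0°) eclipsed 6.1; Cl(120°)/Ph(120°) eclipsed 12.7; H(240°)/OH(240°) eclipsed 5.6 → 24.4 kJ/mol.
Ph at 180° (staggered): CH2Cl(0°)/OH(300°) gauche 3.2; Cl(120°)/Ph(180°) gauche 3.9 → 7.1 kJ/mol.
Ph at 240° (eclipsed): CH2Cl(0°)/OH(0°) eclipsed 9.2; Cl(120°)/H(120°) eclipsed 6.3; H(240°)/Ph(240°) eclipsed 6.8 → 22.3 kJ/mol.
Ph at 300° (staggered): CH2Cl(0°)/Ph(300°) gauche 4.4; CH2Cl(0°)/OH(60°) gauche 3.2; Cl(120°)/OH(60°) gauche 2.1 → 9.7 kJ/mol.
The maximum (27.1 kJ/mol) occurs with Ph at 0°.

0°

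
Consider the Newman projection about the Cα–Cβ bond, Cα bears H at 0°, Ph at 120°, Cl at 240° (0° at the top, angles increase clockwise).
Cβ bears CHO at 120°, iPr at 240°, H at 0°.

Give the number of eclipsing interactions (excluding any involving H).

Non-H eclipsing pairs: Ph(120°)/CHO(120°); Cl(240°)/iPr(240°) — 2 interactions.

2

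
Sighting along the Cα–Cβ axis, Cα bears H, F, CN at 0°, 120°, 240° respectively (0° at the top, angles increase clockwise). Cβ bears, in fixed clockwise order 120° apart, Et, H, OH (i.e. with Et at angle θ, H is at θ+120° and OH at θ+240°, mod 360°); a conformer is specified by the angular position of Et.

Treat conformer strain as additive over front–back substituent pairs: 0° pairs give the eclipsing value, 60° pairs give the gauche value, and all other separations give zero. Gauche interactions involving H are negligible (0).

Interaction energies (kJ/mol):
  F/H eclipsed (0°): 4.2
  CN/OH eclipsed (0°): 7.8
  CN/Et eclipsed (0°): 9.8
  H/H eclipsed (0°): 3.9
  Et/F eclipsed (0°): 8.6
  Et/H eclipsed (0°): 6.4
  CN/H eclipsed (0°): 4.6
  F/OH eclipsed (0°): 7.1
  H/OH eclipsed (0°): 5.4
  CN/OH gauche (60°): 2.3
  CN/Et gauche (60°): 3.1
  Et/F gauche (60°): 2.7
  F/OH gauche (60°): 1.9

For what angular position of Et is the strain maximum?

Et at 0° (eclipsed): H(0°)/Et(0°) eclipsed 6.4; F(120°)/H(120°) eclipsed 4.2; CN(240°)/OH(240°) eclipsed 7.8 → 18.4 kJ/mol.
Et at 60° (staggered): F(120°)/Et(60°) gauche 2.7; CN(240°)/OH(300°) gauche 2.3 → 5.0 kJ/mol.
Et at 120° (eclipsed): H(0°)/OH(0°) eclipsed 5.4; F(120°)/Et(120°) eclipsed 8.6; CN(240°)/H(240°) eclipsed 4.6 → 18.6 kJ/mol.
Et at 180° (staggered): F(120°)/Et(180°) gauche 2.7; F(120°)/OH(60°) gauche 1.9; CN(240°)/Et(180°) gauche 3.1 → 7.7 kJ/mol.
Et at 240° (eclipsed): H(0°)/H(0°) eclipsed 3.9; F(120°)/OH(120°) eclipsed 7.1; CN(240°)/Et(240°) eclipsed 9.8 → 20.8 kJ/mol.
Et at 300° (staggered): F(120°)/OH(180°) gauche 1.9; CN(240°)/Et(300°) gauche 3.1; CN(240°)/OH(180°) gauche 2.3 → 7.3 kJ/mol.
The maximum (20.8 kJ/mol) occurs with Et at 240°.

240°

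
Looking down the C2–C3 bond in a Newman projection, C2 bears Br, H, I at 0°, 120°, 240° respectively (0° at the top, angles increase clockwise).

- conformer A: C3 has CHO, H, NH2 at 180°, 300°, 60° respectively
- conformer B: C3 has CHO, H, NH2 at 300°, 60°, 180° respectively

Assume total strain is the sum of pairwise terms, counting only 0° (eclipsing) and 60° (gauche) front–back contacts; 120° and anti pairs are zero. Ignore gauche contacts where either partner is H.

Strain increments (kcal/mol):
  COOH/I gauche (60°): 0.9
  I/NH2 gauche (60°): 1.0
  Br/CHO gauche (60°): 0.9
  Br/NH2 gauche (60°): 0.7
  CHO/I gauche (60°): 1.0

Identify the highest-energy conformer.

B

A (staggered): Br(0°)/NH2(60°) gauche 0.7; I(240°)/CHO(180°) gauche 1.0 → 1.7 kcal/mol.
B (staggered): Br(0°)/CHO(300°) gauche 0.9; I(240°)/CHO(300°) gauche 1.0; I(240°)/NH2(180°) gauche 1.0 → 2.9 kcal/mol.
B has the highest total (2.9 kcal/mol).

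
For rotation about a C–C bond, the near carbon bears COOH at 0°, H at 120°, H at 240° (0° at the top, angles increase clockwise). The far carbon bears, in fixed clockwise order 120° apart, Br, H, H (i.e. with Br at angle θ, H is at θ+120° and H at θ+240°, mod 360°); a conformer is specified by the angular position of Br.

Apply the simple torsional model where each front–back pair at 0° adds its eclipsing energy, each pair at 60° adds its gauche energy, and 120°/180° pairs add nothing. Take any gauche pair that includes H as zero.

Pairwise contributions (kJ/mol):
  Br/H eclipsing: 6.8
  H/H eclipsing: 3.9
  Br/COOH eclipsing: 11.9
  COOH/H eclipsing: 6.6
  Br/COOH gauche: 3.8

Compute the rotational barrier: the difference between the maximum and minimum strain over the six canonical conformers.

Br at 0° (eclipsed): COOH–Br eclipsed, H–H eclipsed, H–H eclipsed; 11.9 + 3.9 + 3.9 = 19.7 kJ/mol.
Br at 60° (staggered): COOH–Br gauche; 3.8 = 3.8 kJ/mol.
Br at 120° (eclipsed): COOH–H eclipsed, H–Br eclipsed, H–H eclipsed; 6.6 + 6.8 + 3.9 = 17.3 kJ/mol.
Br at 180° (staggered): no non-H gauche contacts → 0.0 kJ/mol.
Br at 240° (eclipsed): COOH–H eclipsed, H–H eclipsed, H–Br eclipsed; 6.6 + 3.9 + 6.8 = 17.3 kJ/mol.
Br at 300° (staggered): COOH–Br gauche; 3.8 = 3.8 kJ/mol.
Max at 0° (19.7 kJ/mol), min at 180° (0.0 kJ/mol); barrier = 19.7 kJ/mol.

19.7 kJ/mol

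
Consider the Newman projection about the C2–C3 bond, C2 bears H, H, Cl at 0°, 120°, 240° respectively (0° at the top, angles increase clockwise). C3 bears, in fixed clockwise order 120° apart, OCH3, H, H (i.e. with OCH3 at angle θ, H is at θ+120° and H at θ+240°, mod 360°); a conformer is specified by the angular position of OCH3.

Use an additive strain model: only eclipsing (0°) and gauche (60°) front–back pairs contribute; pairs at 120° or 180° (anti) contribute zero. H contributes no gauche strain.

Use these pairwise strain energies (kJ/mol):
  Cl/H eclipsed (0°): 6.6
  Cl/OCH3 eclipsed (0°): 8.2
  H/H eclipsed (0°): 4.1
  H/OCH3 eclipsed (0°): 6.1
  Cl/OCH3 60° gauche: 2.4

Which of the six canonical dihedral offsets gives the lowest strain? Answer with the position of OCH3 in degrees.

OCH3 at 0° (eclipsed): H(0°)/OCH3(0°) eclipsed 6.1; H(120°)/H(120°) eclipsed 4.1; Cl(240°)/H(240°) eclipsed 6.6 → 16.8 kJ/mol.
OCH3 at 60° (staggered): no non-H gauche contacts → 0.0 kJ/mol.
OCH3 at 120° (eclipsed): H(0°)/H(0°) eclipsed 4.1; H(120°)/OCH3(120°) eclipsed 6.1; Cl(240°)/H(240°) eclipsed 6.6 → 16.8 kJ/mol.
OCH3 at 180° (staggered): Cl(240°)/OCH3(180°) gauche 2.4 → 2.4 kJ/mol.
OCH3 at 240° (eclipsed): H(0°)/H(0°) eclipsed 4.1; H(120°)/H(120°) eclipsed 4.1; Cl(240°)/OCH3(240°) eclipsed 8.2 → 16.4 kJ/mol.
OCH3 at 300° (staggered): Cl(240°)/OCH3(300°) gauche 2.4 → 2.4 kJ/mol.
The minimum (0.0 kJ/mol) occurs with OCH3 at 60°.

60°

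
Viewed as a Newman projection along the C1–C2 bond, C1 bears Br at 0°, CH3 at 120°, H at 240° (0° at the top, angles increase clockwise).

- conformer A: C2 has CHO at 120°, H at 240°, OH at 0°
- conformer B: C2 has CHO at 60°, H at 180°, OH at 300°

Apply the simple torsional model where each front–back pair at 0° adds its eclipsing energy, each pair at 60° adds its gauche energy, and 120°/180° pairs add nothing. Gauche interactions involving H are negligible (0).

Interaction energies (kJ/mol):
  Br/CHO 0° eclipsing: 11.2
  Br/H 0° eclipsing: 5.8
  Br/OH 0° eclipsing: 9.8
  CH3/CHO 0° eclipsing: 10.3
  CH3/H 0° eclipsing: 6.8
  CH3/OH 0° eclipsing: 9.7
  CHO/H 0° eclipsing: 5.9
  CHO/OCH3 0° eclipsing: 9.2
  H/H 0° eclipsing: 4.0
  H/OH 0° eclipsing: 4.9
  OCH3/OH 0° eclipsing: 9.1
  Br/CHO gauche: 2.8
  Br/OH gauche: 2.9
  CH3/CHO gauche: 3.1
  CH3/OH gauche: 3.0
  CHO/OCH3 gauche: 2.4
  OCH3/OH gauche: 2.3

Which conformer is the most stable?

B

A (eclipsed): Br–OH eclipsed, CH3–CHO eclipsed, H–H eclipsed; 9.8 + 10.3 + 4.0 = 24.1 kJ/mol.
B (staggered): Br–CHO gauche, Br–OH gauche, CH3–CHO gauche; 2.8 + 2.9 + 3.1 = 8.8 kJ/mol.
B has the lowest total (8.8 kJ/mol).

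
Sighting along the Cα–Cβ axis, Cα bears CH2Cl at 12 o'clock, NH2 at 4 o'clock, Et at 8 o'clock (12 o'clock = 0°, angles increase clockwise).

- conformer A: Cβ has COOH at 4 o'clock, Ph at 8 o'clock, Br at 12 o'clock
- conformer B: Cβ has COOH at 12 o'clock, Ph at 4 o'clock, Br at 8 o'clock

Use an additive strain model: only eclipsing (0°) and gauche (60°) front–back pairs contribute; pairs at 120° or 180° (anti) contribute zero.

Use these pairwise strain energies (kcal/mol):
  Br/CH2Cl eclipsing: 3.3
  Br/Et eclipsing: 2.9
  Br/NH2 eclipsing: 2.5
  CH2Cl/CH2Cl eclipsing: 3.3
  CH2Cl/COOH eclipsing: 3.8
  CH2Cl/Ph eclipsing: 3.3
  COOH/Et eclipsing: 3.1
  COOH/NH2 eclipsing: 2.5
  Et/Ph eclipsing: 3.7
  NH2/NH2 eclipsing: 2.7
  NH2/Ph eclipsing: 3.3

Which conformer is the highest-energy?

A (eclipsed): CH2Cl–Br eclipsed, NH2–COOH eclipsed, Et–Ph eclipsed; 3.3 + 2.5 + 3.7 = 9.5 kcal/mol.
B (eclipsed): CH2Cl–COOH eclipsed, NH2–Ph eclipsed, Et–Br eclipsed; 3.8 + 3.3 + 2.9 = 10.0 kcal/mol.
B has the highest total (10.0 kcal/mol).

B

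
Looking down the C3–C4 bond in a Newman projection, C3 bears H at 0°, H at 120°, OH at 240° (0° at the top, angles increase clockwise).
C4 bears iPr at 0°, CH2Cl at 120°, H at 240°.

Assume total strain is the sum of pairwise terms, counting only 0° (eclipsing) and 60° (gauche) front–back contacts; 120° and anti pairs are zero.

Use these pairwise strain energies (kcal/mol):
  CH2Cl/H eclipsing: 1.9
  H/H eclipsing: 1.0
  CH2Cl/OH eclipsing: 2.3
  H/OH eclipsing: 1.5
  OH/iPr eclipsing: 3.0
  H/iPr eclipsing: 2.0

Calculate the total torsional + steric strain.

5.4 kcal/mol

This conformer (eclipsed): H(0°)/iPr(0°) eclipsed 2.0; H(120°)/CH2Cl(120°) eclipsed 1.9; OH(240°)/H(240°) eclipsed 1.5 → 5.4 kcal/mol.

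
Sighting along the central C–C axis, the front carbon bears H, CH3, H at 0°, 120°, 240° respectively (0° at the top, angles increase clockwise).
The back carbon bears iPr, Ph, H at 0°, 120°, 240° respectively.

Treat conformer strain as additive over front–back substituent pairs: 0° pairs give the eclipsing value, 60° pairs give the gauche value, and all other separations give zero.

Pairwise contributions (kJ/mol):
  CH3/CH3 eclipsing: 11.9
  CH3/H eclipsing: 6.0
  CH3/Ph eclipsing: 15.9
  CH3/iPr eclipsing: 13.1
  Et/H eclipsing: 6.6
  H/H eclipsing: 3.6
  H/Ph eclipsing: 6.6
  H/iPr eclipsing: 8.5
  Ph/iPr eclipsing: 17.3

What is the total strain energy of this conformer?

28.0 kJ/mol

This conformer (eclipsed): H–iPr eclipsed, CH3–Ph eclipsed, H–H eclipsed; 8.5 + 15.9 + 3.6 = 28.0 kJ/mol.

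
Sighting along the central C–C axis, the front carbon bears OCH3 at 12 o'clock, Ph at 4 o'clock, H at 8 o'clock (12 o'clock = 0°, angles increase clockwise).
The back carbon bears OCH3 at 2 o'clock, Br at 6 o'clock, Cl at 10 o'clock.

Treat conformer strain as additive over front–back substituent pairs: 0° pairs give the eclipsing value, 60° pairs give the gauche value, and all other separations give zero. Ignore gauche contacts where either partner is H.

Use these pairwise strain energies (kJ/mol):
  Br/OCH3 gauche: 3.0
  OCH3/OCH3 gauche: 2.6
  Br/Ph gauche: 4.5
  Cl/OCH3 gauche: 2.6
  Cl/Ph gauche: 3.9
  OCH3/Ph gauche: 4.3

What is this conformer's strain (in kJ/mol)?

14.0 kJ/mol

This conformer (staggered): OCH3(0°)/OCH3(60°) gauche 2.6; OCH3(0°)/Cl(300°) gauche 2.6; Ph(120°)/OCH3(60°) gauche 4.3; Ph(120°)/Br(180°) gauche 4.5 → 14.0 kJ/mol.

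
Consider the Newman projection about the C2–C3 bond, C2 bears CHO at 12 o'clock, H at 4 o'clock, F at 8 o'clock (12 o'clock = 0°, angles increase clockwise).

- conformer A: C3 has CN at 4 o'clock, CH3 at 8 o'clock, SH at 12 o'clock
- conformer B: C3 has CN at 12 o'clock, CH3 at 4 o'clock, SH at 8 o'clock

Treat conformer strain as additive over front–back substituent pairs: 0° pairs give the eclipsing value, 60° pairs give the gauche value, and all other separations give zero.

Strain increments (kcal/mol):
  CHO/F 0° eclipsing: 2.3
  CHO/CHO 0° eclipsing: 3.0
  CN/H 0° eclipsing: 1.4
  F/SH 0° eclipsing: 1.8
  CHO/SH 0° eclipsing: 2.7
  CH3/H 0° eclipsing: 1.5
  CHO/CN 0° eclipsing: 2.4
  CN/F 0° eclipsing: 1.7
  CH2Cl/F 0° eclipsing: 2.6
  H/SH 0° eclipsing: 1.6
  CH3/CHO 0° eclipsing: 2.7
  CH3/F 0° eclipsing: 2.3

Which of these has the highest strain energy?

A (eclipsed): CHO–SH eclipsed, H–CN eclipsed, F–CH3 eclipsed; 2.7 + 1.4 + 2.3 = 6.4 kcal/mol.
B (eclipsed): CHO–CN eclipsed, H–CH3 eclipsed, F–SH eclipsed; 2.4 + 1.5 + 1.8 = 5.7 kcal/mol.
A has the highest total (6.4 kcal/mol).

A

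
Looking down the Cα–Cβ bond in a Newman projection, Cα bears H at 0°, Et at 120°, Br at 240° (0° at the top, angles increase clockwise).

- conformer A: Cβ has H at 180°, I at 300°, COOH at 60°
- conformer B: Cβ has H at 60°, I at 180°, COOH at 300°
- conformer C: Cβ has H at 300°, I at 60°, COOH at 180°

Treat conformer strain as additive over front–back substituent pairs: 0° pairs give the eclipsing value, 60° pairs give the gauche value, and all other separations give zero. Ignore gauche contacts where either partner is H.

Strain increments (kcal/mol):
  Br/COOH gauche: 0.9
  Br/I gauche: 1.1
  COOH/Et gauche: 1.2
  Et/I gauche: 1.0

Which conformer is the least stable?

C

A (staggered): Et–COOH gauche, Br–I gauche; 1.2 + 1.1 = 2.3 kcal/mol.
B (staggered): Et–I gauche, Br–I gauche, Br–COOH gauche; 1.0 + 1.1 + 0.9 = 3.0 kcal/mol.
C (staggered): Et–I gauche, Et–COOH gauche, Br–COOH gauche; 1.0 + 1.2 + 0.9 = 3.1 kcal/mol.
C has the highest total (3.1 kcal/mol).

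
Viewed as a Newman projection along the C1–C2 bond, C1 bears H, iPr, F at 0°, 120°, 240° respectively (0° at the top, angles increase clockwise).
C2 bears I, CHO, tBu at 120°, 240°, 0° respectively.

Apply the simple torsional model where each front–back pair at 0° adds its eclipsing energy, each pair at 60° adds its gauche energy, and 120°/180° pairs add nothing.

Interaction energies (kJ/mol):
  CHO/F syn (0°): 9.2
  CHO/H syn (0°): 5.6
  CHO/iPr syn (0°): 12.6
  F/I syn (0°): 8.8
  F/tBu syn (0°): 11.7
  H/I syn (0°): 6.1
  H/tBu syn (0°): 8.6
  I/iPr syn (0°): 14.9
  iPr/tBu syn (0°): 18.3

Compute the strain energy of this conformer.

This conformer (eclipsed): H(0°)/tBu(0°) eclipsed 8.6; iPr(120°)/I(120°) eclipsed 14.9; F(240°)/CHO(240°) eclipsed 9.2 → 32.7 kJ/mol.

32.7 kJ/mol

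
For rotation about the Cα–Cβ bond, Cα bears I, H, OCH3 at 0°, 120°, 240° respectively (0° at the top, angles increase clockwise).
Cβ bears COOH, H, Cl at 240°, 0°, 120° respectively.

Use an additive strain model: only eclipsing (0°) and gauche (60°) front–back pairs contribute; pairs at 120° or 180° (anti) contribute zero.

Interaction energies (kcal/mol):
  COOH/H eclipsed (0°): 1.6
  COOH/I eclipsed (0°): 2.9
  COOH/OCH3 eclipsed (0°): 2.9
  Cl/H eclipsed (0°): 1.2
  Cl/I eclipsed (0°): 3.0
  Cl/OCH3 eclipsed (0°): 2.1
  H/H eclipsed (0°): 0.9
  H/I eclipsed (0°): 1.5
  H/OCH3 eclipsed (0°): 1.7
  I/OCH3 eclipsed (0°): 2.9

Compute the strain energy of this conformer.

This conformer is eclipsed. I at 0° is eclipsed with H at 0° (1.5); H at 120° is eclipsed with Cl at 120° (1.2); OCH3 at 240° is eclipsed with COOH at 240° (2.9). Total 5.6 kcal/mol.

5.6 kcal/mol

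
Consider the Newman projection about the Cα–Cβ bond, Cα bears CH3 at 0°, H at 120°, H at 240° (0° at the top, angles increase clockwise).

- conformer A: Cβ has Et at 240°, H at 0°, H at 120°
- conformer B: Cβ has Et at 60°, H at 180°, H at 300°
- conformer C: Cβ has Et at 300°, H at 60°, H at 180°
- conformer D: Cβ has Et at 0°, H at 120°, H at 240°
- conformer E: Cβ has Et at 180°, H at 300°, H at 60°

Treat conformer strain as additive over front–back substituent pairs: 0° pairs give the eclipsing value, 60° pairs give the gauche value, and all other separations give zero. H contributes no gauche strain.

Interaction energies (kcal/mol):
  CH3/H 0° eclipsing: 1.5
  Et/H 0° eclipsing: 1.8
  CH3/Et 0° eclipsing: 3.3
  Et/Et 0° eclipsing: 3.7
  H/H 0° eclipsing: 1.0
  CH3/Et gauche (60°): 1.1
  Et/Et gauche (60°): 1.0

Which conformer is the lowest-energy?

A (eclipsed): CH3–H eclipsed, H–H eclipsed, H–Et eclipsed; 1.5 + 1.0 + 1.8 = 4.3 kcal/mol.
B (staggered): CH3–Et gauche; 1.1 = 1.1 kcal/mol.
C (staggered): CH3–Et gauche; 1.1 = 1.1 kcal/mol.
D (eclipsed): CH3–Et eclipsed, H–H eclipsed, H–H eclipsed; 3.3 + 1.0 + 1.0 = 5.3 kcal/mol.
E (staggered): no non-H gauche contacts → 0.0 kcal/mol.
E has the lowest total (0.0 kcal/mol).

E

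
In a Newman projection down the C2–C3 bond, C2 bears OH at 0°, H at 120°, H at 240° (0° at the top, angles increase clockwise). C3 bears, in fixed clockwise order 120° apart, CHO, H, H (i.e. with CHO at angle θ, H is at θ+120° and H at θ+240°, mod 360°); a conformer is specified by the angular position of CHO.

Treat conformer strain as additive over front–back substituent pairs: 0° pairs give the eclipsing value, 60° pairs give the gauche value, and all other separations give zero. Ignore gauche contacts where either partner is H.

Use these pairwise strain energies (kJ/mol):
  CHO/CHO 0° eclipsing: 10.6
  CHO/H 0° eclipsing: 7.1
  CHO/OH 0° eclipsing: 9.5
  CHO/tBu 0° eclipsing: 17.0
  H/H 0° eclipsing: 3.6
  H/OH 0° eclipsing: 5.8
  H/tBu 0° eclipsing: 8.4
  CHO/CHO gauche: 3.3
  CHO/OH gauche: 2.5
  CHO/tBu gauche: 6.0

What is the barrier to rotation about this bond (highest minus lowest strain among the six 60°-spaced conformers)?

CHO at 0° (eclipsed): OH(0°)/CHO(0°) eclipsed 9.5; H(120°)/H(120°) eclipsed 3.6; H(240°)/H(240°) eclipsed 3.6 → 16.7 kJ/mol.
CHO at 60° (staggered): OH(0°)/CHO(60°) gauche 2.5 → 2.5 kJ/mol.
CHO at 120° (eclipsed): OH(0°)/H(0°) eclipsed 5.8; H(120°)/CHO(120°) eclipsed 7.1; H(240°)/H(240°) eclipsed 3.6 → 16.5 kJ/mol.
CHO at 180° (staggered): no non-H gauche contacts → 0.0 kJ/mol.
CHO at 240° (eclipsed): OH(0°)/H(0°) eclipsed 5.8; H(120°)/H(120°) eclipsed 3.6; H(240°)/CHO(240°) eclipsed 7.1 → 16.5 kJ/mol.
CHO at 300° (staggered): OH(0°)/CHO(300°) gauche 2.5 → 2.5 kJ/mol.
Max at 0° (16.7 kJ/mol), min at 180° (0.0 kJ/mol); barrier = 16.7 kJ/mol.

16.7 kJ/mol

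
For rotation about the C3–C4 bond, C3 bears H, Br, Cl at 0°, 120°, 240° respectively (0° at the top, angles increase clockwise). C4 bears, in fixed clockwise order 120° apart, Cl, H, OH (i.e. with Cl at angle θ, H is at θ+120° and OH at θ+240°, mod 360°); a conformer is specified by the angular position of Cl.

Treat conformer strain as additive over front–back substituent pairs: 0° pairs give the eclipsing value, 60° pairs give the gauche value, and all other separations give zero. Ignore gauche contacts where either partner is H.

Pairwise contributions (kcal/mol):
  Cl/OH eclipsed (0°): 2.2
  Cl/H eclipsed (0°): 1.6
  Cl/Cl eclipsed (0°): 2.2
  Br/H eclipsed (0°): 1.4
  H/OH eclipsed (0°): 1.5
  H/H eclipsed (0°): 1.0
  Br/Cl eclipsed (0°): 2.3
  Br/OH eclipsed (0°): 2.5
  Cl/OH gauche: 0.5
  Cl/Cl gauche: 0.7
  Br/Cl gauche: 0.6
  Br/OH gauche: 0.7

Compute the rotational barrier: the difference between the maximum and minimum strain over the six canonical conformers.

Cl at 0° (eclipsed): H–Cl eclipsed, Br–H eclipsed, Cl–OH eclipsed; 1.6 + 1.4 + 2.2 = 5.2 kcal/mol.
Cl at 60° (staggered): Br–Cl gauche, Cl–OH gauche; 0.6 + 0.5 = 1.1 kcal/mol.
Cl at 120° (eclipsed): H–OH eclipsed, Br–Cl eclipsed, Cl–H eclipsed; 1.5 + 2.3 + 1.6 = 5.4 kcal/mol.
Cl at 180° (staggered): Br–Cl gauche, Br–OH gauche, Cl–Cl gauche; 0.6 + 0.7 + 0.7 = 2.0 kcal/mol.
Cl at 240° (eclipsed): H–H eclipsed, Br–OH eclipsed, Cl–Cl eclipsed; 1.0 + 2.5 + 2.2 = 5.7 kcal/mol.
Cl at 300° (staggered): Br–OH gauche, Cl–Cl gauche, Cl–OH gauche; 0.7 + 0.7 + 0.5 = 1.9 kcal/mol.
Max at 240° (5.7 kcal/mol), min at 60° (1.1 kcal/mol); barrier = 4.6 kcal/mol.

4.6 kcal/mol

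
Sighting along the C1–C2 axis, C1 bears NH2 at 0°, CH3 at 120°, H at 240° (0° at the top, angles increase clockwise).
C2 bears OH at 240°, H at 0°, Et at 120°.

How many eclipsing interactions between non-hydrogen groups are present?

Non-H eclipsing pairs: CH3(120°)/Et(120°) — 1 interaction.

1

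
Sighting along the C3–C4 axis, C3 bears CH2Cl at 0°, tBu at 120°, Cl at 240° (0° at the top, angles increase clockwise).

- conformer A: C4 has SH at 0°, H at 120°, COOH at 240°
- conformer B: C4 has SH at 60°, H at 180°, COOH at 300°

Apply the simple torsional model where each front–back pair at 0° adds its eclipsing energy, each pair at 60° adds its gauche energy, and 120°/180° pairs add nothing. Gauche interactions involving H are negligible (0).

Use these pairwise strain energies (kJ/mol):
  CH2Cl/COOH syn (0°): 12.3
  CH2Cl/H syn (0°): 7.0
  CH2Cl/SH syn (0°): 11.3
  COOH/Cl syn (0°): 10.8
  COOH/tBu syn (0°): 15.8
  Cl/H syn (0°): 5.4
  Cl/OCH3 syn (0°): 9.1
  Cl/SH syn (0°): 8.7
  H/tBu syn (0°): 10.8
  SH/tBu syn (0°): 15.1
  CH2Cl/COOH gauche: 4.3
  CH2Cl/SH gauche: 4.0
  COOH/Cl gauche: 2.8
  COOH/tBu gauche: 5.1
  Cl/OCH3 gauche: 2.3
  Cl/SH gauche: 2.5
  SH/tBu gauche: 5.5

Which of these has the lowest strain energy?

A (eclipsed): CH2Cl–SH eclipsed, tBu–H eclipsed, Cl–COOH eclipsed; 11.3 + 10.8 + 10.8 = 32.9 kJ/mol.
B (staggered): CH2Cl–SH gauche, CH2Cl–COOH gauche, tBu–SH gauche, Cl–COOH gauche; 4.0 + 4.3 + 5.5 + 2.8 = 16.6 kJ/mol.
B has the lowest total (16.6 kJ/mol).

B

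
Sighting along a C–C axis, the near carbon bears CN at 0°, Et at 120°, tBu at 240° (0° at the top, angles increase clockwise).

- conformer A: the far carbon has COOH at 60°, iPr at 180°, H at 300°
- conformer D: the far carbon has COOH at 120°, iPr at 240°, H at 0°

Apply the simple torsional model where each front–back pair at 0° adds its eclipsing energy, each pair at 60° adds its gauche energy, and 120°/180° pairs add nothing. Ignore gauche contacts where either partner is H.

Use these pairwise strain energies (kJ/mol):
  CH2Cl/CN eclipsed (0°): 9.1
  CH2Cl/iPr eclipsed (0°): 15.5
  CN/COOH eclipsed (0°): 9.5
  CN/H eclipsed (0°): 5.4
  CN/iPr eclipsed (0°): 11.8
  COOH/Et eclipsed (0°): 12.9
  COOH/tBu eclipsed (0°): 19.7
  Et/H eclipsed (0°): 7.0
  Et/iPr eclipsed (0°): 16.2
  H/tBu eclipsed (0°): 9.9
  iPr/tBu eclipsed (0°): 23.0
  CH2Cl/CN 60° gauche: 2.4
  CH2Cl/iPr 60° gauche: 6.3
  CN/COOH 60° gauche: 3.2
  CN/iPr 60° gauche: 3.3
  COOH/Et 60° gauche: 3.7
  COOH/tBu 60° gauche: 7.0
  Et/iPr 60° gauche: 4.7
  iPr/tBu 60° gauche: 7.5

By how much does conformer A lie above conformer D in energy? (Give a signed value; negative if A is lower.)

A (staggered): CN–COOH gauche, Et–COOH gauche, Et–iPr gauche, tBu–iPr gauche; 3.2 + 3.7 + 4.7 + 7.5 = 19.1 kJ/mol.
D (eclipsed): CN–H eclipsed, Et–COOH eclipsed, tBu–iPr eclipsed; 5.4 + 12.9 + 23.0 = 41.3 kJ/mol.
E(A) − E(D) = 19.1 − 41.3 = -22.2 kJ/mol.

-22.2 kJ/mol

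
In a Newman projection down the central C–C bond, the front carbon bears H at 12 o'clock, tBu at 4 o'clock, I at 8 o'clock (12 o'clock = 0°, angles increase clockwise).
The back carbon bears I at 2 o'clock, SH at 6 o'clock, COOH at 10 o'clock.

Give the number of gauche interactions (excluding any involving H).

Non-H gauche pairs: tBu(120°)/I(60°); tBu(120°)/SH(180°); I(240°)/SH(180°); I(240°)/COOH(300°) — 4 interactions.

4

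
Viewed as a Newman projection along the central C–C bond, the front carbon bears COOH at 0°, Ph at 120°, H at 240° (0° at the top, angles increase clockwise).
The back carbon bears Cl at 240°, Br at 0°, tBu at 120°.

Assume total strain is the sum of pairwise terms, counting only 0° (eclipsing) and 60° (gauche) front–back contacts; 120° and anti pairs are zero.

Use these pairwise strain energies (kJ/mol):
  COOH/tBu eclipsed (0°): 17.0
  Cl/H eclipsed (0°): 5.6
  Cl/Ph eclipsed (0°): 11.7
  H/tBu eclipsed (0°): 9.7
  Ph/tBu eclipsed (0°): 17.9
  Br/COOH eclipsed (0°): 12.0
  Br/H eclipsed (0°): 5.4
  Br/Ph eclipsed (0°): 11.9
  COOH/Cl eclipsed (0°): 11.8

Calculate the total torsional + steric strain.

This conformer is eclipsed. COOH at 0° is eclipsed with Br at 0° (12.0); Ph at 120° is eclipsed with tBu at 120° (17.9); H at 240° is eclipsed with Cl at 240° (5.6). Total 35.5 kJ/mol.

35.5 kJ/mol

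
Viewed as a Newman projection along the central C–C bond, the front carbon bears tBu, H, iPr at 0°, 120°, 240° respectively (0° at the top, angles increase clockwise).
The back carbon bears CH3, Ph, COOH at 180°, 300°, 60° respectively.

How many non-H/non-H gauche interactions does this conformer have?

Non-H gauche pairs: tBu(0°)/Ph(300°); tBu(0°)/COOH(60°); iPr(240°)/CH3(180°); iPr(240°)/Ph(300°) — 4 interactions.

4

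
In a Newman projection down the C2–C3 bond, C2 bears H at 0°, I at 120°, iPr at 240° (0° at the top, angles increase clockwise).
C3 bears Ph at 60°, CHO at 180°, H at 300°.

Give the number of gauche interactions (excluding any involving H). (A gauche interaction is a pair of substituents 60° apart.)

3

Non-H gauche pairs: I(120°)/Ph(60°); I(120°)/CHO(180°); iPr(240°)/CHO(180°) — 3 interactions.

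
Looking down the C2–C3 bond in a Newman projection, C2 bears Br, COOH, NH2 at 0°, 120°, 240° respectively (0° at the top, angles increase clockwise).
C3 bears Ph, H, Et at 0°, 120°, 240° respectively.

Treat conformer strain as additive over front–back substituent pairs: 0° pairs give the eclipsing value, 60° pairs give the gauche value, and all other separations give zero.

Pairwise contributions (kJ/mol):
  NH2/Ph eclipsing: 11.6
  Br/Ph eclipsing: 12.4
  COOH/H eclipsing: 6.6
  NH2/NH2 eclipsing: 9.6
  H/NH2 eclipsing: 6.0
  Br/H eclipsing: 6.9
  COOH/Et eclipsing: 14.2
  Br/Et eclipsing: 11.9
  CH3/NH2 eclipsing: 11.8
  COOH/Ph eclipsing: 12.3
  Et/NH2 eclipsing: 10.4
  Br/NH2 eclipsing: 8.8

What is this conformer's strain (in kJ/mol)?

This conformer is eclipsed. Br at 0° is eclipsed with Ph at 0° (12.4); COOH at 120° is eclipsed with H at 120° (6.6); NH2 at 240° is eclipsed with Et at 240° (10.4). Total 29.4 kJ/mol.

29.4 kJ/mol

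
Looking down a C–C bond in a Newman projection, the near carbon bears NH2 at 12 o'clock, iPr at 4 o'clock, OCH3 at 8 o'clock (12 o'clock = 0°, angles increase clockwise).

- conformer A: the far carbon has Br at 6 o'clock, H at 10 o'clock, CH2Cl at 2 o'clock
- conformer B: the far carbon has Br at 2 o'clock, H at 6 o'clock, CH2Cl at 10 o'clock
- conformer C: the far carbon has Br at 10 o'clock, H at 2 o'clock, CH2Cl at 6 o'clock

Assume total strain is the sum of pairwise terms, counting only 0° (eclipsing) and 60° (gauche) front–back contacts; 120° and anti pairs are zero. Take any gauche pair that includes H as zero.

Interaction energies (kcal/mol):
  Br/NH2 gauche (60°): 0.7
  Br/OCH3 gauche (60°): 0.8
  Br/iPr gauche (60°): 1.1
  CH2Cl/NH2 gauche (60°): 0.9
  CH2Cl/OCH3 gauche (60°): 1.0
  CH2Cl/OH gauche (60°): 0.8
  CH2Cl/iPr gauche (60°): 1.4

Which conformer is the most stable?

B

A (staggered): NH2–CH2Cl gauche, iPr–Br gauche, iPr–CH2Cl gauche, OCH3–Br gauche; 0.9 + 1.1 + 1.4 + 0.8 = 4.2 kcal/mol.
B (staggered): NH2–Br gauche, NH2–CH2Cl gauche, iPr–Br gauche, OCH3–CH2Cl gauche; 0.7 + 0.9 + 1.1 + 1.0 = 3.7 kcal/mol.
C (staggered): NH2–Br gauche, iPr–CH2Cl gauche, OCH3–Br gauche, OCH3–CH2Cl gauche; 0.7 + 1.4 + 0.8 + 1.0 = 3.9 kcal/mol.
B has the lowest total (3.7 kcal/mol).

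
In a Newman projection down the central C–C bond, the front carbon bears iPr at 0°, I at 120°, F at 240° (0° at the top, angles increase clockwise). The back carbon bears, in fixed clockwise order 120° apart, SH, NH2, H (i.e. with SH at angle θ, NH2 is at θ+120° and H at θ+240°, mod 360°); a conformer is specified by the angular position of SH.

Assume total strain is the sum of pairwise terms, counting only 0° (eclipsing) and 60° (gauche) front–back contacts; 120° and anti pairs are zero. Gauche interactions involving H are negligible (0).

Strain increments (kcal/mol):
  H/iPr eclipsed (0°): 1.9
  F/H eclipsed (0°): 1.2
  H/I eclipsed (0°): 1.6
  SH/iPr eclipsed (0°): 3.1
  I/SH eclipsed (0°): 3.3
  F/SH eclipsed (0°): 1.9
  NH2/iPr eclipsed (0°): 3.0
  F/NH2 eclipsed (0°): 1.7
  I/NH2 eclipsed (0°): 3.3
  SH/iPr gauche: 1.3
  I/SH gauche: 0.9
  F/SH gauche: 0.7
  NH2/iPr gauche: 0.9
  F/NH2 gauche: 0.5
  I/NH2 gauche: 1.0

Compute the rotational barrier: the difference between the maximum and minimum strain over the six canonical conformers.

SH at 0° (eclipsed): iPr–SH eclipsed, I–NH2 eclipsed, F–H eclipsed; 3.1 + 3.3 + 1.2 = 7.6 kcal/mol.
SH at 60° (staggered): iPr–SH gauche, I–SH gauche, I–NH2 gauche, F–NH2 gauche; 1.3 + 0.9 + 1.0 + 0.5 = 3.7 kcal/mol.
SH at 120° (eclipsed): iPr–H eclipsed, I–SH eclipsed, F–NH2 eclipsed; 1.9 + 3.3 + 1.7 = 6.9 kcal/mol.
SH at 180° (staggered): iPr–NH2 gauche, I–SH gauche, F–SH gauche, F–NH2 gauche; 0.9 + 0.9 + 0.7 + 0.5 = 3.0 kcal/mol.
SH at 240° (eclipsed): iPr–NH2 eclipsed, I–H eclipsed, F–SH eclipsed; 3.0 + 1.6 + 1.9 = 6.5 kcal/mol.
SH at 300° (staggered): iPr–SH gauche, iPr–NH2 gauche, I–NH2 gauche, F–SH gauche; 1.3 + 0.9 + 1.0 + 0.7 = 3.9 kcal/mol.
Max at 0° (7.6 kcal/mol), min at 180° (3.0 kcal/mol); barrier = 4.6 kcal/mol.

4.6 kcal/mol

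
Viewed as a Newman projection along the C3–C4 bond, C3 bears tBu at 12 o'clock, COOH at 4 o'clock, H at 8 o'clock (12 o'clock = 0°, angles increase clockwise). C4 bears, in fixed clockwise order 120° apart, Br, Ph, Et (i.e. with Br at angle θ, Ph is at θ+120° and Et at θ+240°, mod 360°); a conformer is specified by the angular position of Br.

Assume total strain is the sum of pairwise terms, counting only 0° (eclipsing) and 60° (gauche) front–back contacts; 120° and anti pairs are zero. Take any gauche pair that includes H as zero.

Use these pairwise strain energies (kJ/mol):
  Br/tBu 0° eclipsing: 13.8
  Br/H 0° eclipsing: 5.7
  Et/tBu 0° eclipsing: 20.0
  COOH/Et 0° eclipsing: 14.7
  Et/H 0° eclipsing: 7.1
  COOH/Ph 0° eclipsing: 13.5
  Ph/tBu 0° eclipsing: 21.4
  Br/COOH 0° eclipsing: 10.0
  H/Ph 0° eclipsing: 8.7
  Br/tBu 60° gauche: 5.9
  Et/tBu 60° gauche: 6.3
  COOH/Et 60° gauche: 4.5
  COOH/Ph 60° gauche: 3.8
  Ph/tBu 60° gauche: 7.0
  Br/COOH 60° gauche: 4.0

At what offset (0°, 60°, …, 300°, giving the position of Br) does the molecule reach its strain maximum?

240°

Br at 0° is eclipsed. tBu at 0° is eclipsed with Br at 0° (13.8); COOH at 120° is eclipsed with Ph at 120° (13.5); H at 240° is eclipsed with Et at 240° (7.1). Total 34.4 kJ/mol.
Br at 60° is staggered. tBu at 0° is gauche with Br at 60° (5.9); tBu at 0° is gauche with Et at 300° (6.3); COOH at 120° is gauche with Br at 60° (4.0); COOH at 120° is gauche with Ph at 180° (3.8). Total 20.0 kJ/mol.
Br at 120° is eclipsed. tBu at 0° is eclipsed with Et at 0° (20.0); COOH at 120° is eclipsed with Br at 120° (10.0); H at 240° is eclipsed with Ph at 240° (8.7). Total 38.7 kJ/mol.
Br at 180° is staggered. tBu at 0° is gauche with Ph at 300° (7.0); tBu at 0° is gauche with Et at 60° (6.3); COOH at 120° is gauche with Br at 180° (4.0); COOH at 120° is gauche with Et at 60° (4.5). Total 21.8 kJ/mol.
Br at 240° is eclipsed. tBu at 0° is eclipsed with Ph at 0° (21.4); COOH at 120° is eclipsed with Et at 120° (14.7); H at 240° is eclipsed with Br at 240° (5.7). Total 41.8 kJ/mol.
Br at 300° is staggered. tBu at 0° is gauche with Br at 300° (5.9); tBu at 0° is gauche with Ph at 60° (7.0); COOH at 120° is gauche with Ph at 60° (3.8); COOH at 120° is gauche with Et at 180° (4.5). Total 21.2 kJ/mol.
The maximum (41.8 kJ/mol) occurs with Br at 240°.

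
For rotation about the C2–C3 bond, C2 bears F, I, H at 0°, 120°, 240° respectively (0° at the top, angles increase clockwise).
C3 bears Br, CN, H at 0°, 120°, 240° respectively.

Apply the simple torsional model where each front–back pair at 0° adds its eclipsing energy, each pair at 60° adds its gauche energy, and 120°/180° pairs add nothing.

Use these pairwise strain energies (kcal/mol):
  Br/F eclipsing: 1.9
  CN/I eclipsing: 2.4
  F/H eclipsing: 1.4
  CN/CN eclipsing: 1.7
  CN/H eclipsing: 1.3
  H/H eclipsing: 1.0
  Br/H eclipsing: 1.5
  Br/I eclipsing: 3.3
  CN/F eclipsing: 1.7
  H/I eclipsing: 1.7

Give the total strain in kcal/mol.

5.3 kcal/mol

This conformer (eclipsed): F(0°)/Br(0°) eclipsed 1.9; I(120°)/CN(120°) eclipsed 2.4; H(240°)/H(240°) eclipsed 1.0 → 5.3 kcal/mol.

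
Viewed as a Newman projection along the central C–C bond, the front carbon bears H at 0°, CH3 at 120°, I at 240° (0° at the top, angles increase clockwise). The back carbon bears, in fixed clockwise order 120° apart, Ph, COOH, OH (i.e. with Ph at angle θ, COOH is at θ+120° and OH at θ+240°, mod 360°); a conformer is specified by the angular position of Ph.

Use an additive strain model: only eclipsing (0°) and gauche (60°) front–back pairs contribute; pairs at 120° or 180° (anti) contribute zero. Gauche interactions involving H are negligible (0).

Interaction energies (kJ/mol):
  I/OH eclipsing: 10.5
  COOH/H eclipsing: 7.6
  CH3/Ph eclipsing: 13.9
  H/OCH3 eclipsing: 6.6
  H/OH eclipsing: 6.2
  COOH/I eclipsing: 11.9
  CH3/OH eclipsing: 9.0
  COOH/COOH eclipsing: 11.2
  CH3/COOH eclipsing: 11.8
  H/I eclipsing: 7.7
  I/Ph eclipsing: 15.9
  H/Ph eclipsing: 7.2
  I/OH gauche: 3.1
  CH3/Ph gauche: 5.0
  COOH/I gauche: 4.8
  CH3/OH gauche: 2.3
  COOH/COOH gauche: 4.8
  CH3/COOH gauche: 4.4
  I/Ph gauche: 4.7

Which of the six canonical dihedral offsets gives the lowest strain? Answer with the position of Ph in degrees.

Ph at 0° (eclipsed): H–Ph eclipsed, CH3–COOH eclipsed, I–OH eclipsed; 7.2 + 11.8 + 10.5 = 29.5 kJ/mol.
Ph at 60° (staggered): CH3–Ph gauche, CH3–COOH gauche, I–COOH gauche, I–OH gauche; 5.0 + 4.4 + 4.8 + 3.1 = 17.3 kJ/mol.
Ph at 120° (eclipsed): H–OH eclipsed, CH3–Ph eclipsed, I–COOH eclipsed; 6.2 + 13.9 + 11.9 = 32.0 kJ/mol.
Ph at 180° (staggered): CH3–Ph gauche, CH3–OH gauche, I–Ph gauche, I–COOH gauche; 5.0 + 2.3 + 4.7 + 4.8 = 16.8 kJ/mol.
Ph at 240° (eclipsed): H–COOH eclipsed, CH3–OH eclipsed, I–Ph eclipsed; 7.6 + 9.0 + 15.9 = 32.5 kJ/mol.
Ph at 300° (staggered): CH3–COOH gauche, CH3–OH gauche, I–Ph gauche, I–OH gauche; 4.4 + 2.3 + 4.7 + 3.1 = 14.5 kJ/mol.
The minimum (14.5 kJ/mol) occurs with Ph at 300°.

300°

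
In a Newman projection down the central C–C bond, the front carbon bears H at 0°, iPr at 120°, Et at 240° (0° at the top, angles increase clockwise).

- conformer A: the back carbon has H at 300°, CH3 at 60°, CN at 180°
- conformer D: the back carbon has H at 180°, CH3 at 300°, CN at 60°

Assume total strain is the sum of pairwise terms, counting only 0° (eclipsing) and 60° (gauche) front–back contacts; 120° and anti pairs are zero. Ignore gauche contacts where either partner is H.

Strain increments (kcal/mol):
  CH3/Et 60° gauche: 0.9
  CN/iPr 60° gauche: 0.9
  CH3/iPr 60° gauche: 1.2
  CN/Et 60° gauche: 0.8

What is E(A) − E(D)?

+1.1 kcal/mol

A (staggered): iPr(120°)/CH3(60°) gauche 1.2; iPr(120°)/CN(180°) gauche 0.9; Et(240°)/CN(180°) gauche 0.8 → 2.9 kcal/mol.
D (staggered): iPr(120°)/CN(60°) gauche 0.9; Et(240°)/CH3(300°) gauche 0.9 → 1.8 kcal/mol.
E(A) − E(D) = 2.9 − 1.8 = +1.1 kcal/mol.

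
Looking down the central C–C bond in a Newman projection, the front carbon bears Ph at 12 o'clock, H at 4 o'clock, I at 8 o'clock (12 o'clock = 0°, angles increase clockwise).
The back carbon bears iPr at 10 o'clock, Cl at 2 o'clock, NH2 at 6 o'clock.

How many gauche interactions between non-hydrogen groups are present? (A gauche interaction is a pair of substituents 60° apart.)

4

Non-H gauche pairs: Ph(0°)/iPr(300°); Ph(0°)/Cl(60°); I(240°)/iPr(300°); I(240°)/NH2(180°) — 4 interactions.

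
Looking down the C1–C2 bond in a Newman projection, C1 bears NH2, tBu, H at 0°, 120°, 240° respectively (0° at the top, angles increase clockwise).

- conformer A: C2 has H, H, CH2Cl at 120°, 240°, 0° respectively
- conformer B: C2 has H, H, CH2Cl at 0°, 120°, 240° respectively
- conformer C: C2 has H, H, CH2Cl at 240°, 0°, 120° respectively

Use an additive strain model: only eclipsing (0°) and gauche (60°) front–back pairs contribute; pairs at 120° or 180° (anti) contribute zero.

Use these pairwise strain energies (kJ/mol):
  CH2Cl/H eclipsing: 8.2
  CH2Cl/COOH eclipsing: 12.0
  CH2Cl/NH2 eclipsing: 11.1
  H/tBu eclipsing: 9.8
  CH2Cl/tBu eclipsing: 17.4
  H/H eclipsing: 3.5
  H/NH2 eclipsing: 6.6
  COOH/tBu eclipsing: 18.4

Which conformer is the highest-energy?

A (eclipsed): NH2(0°)/CH2Cl(0°) eclipsed 11.1; tBu(120°)/H(120°) eclipsed 9.8; H(240°)/H(240°) eclipsed 3.5 → 24.4 kJ/mol.
B (eclipsed): NH2(0°)/H(0°) eclipsed 6.6; tBu(120°)/H(120°) eclipsed 9.8; H(240°)/CH2Cl(240°) eclipsed 8.2 → 24.6 kJ/mol.
C (eclipsed): NH2(0°)/H(0°) eclipsed 6.6; tBu(120°)/CH2Cl(120°) eclipsed 17.4; H(240°)/H(240°) eclipsed 3.5 → 27.5 kJ/mol.
C has the highest total (27.5 kJ/mol).

C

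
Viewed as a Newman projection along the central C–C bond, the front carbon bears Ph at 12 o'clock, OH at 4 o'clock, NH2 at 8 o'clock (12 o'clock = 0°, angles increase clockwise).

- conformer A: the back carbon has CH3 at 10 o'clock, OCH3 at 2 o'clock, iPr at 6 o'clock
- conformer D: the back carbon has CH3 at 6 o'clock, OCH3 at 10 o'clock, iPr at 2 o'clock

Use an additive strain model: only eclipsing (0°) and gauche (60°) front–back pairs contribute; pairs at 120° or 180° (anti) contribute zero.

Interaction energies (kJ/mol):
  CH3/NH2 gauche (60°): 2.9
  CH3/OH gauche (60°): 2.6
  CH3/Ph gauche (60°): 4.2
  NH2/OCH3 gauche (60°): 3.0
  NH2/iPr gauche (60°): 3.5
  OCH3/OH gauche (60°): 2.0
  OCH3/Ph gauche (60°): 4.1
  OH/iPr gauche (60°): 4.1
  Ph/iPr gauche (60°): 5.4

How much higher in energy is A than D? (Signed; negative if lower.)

-1.3 kJ/mol

A (staggered): Ph(0°)/CH3(300°) gauche 4.2; Ph(0°)/OCH3(60°) gauche 4.1; OH(120°)/OCH3(60°) gauche 2.0; OH(120°)/iPr(180°) gauche 4.1; NH2(240°)/CH3(300°) gauche 2.9; NH2(240°)/iPr(180°) gauche 3.5 → 20.8 kJ/mol.
D (staggered): Ph(0°)/OCH3(300°) gauche 4.1; Ph(0°)/iPr(60°) gauche 5.4; OH(120°)/CH3(180°) gauche 2.6; OH(120°)/iPr(60°) gauche 4.1; NH2(240°)/CH3(180°) gauche 2.9; NH2(240°)/OCH3(300°) gauche 3.0 → 22.1 kJ/mol.
E(A) − E(D) = 20.8 − 22.1 = -1.3 kJ/mol.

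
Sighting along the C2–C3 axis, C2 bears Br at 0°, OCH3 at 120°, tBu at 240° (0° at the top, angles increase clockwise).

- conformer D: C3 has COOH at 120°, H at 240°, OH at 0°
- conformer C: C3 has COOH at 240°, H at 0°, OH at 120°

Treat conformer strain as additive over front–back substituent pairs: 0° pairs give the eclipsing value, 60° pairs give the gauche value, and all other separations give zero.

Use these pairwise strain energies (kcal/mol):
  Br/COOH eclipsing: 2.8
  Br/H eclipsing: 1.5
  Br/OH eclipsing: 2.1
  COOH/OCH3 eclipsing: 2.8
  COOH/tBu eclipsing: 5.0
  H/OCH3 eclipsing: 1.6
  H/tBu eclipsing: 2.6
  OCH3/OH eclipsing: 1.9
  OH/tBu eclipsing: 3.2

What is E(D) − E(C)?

D (eclipsed): Br(0°)/OH(0°) eclipsed 2.1; OCH3(120°)/COOH(120°) eclipsed 2.8; tBu(240°)/H(240°) eclipsed 2.6 → 7.5 kcal/mol.
C (eclipsed): Br(0°)/H(0°) eclipsed 1.5; OCH3(120°)/OH(120°) eclipsed 1.9; tBu(240°)/COOH(240°) eclipsed 5.0 → 8.4 kcal/mol.
E(D) − E(C) = 7.5 − 8.4 = -0.9 kcal/mol.

-0.9 kcal/mol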